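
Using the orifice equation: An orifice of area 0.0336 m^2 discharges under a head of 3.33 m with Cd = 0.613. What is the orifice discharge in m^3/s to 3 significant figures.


Approach: apply the orifice equation, Q = Cd*A*sqrt(2*g*h).
Q = 0.613 * 0.0336 * sqrt(2*9.81*3.33) = 0.166 m^3/s
Therefore the orifice discharge = 0.166 m^3/s.


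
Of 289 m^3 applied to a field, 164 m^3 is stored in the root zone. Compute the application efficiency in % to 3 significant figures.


Approach: apply the application efficiency ratio, Ea = (stored/applied)*100.
Ea = (164/289)*100 = 56.7 %
Therefore the application efficiency = 56.7 %.


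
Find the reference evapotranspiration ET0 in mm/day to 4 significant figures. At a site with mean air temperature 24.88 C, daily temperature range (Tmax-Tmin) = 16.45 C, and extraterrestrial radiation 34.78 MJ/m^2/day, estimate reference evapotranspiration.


Approach: apply the Hargreaves-Samani method, ET0 = 0.0023*(Tmean+17.8)*sqrt(Tmax-Tmin)*0.408*Ra.
ET0 = 0.0023*(24.88+17.8)*sqrt(16.45)*0.408*34.78 = 5.650 mm/day
Therefore the reference evapotranspiration ET0 = 5.650 mm/day.


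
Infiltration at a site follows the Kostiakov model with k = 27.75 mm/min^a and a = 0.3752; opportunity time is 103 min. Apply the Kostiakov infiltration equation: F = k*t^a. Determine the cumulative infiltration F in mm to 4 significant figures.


F = 27.75 * 103^0.3752 = 157.9 mm
Therefore the cumulative infiltration F = 157.9 mm.


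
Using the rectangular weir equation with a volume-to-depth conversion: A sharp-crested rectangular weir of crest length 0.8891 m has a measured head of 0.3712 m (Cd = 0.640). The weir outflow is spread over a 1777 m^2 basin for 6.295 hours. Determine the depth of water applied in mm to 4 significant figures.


Approach: apply the rectangular weir equation with a volume-to-depth conversion, Q = (2/3)*Cd*L*sqrt(2g)*H^1.5; d = Q*t/A * 1000.
Step 1 — weir discharge:
  Q = (2/3)*0.640*0.8891*sqrt(2*9.81)*0.3712^1.5 = 0.380015 m^3/s
Step 2 — volume: V = 0.380015 * 6.295*3600 = 8611.90 m^3
Step 3 — depth: d = V/A * 1000 = 8611.90/1777 * 1000 = 4846 mm
Therefore the depth of water applied = 4846 mm.


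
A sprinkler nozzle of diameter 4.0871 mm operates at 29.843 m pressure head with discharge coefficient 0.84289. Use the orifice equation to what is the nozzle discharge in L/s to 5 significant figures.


Approach: apply the orifice equation, Q = Cd*A*sqrt(2*g*h), A = pi*(d/2)^2.
A = pi*(4.0871e-3/2)^2 = 1.311959e-05 m^2
Q = 0.84289 * 1.311959e-05 * sqrt(2*9.81*29.843) * 1000 = 0.26759 L/s
Therefore the nozzle discharge = 0.26759 L/s.


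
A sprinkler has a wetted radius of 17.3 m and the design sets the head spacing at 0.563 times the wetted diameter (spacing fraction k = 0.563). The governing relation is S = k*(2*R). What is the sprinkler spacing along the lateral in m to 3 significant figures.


S = 0.563 * (2 * 17.3) = 19.5 m
Therefore the sprinkler spacing along the lateral = 19.5 m.


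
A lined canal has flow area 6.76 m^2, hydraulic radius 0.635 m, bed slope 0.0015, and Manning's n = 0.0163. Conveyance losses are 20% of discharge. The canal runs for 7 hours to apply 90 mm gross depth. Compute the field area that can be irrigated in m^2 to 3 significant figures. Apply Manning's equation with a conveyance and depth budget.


Approach: apply Manning's equation with a conveyance and depth budget, Q = (1/n)*A*R^(2/3)*S^(1/2); Q_field = Q*(1-loss); Area = Q_field*t/(d/1000).
Step 1 — canal discharge (Manning's equation):
  Q = (1/0.0163) * 6.76 * 0.635^(2/3) * 0.0015^(1/2) = 11.866 m^3/s
Step 2 — delivered flow: Q_field = 11.866*(1 - 20/100) = 9.4932 m^3/s
Step 3 — volume delivered: V = 9.4932 * 7*3600 = 239230 m^3
Step 4 — area served: A = V / (depth/1000) = 239230 / 0.09 = 2660000 m^2
Therefore the field area that can be irrigated = 2660000 m^2.


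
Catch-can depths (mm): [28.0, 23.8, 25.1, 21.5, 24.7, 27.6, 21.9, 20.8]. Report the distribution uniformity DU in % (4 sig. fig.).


Approach: apply the low-quarter distribution uniformity, DU = (mean of lowest quarter of readings / overall mean)*100.
sorted lowest 2 of 8: [20.8, 21.5] -> mean = 21.1500 mm
overall mean = 24.1750 mm
DU = (21.1500/24.1750)*100 = 87.49 %
Therefore the distribution uniformity DU = 87.49 %.


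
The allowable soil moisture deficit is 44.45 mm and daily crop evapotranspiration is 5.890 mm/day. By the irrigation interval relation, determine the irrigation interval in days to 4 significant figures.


Approach: apply the irrigation interval relation, interval = SMD / ETc.
interval = 44.45 / 5.890 = 7.547 days
Therefore the irrigation interval = 7.547 days.


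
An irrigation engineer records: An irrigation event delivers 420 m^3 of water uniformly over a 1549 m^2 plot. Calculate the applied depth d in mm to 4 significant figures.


Approach: apply depth from volume over area, d = (V/A)*1000.
d = (420 / 1549) * 1000 = 271.1 mm
Therefore the applied depth d = 271.1 mm.


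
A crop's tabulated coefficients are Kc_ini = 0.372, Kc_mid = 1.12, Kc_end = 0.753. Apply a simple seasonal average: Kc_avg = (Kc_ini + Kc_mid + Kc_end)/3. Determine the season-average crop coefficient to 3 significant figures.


Kc_avg = (0.372 + 1.12 + 0.753)/3 = 0.748
Therefore the season-average crop coefficient = 0.748.


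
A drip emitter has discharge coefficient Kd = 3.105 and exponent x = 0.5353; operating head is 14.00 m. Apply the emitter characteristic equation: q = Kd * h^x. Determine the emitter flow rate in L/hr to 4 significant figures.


q = 3.105 * 14.00^0.5353 = 12.75 L/hr
Therefore the emitter flow rate = 12.75 L/hr.


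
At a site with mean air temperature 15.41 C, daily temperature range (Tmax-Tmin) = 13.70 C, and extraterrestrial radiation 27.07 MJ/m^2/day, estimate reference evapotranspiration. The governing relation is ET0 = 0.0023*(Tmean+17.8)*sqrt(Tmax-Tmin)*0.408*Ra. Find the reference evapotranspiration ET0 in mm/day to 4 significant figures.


ET0 = 0.0023*(15.41+17.8)*sqrt(13.70)*0.408*27.07 = 3.123 mm/day
Therefore the reference evapotranspiration ET0 = 3.123 mm/day.


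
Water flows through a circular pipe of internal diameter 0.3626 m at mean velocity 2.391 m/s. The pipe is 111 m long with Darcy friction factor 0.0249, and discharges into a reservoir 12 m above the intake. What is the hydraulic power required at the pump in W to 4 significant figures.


Approach: apply continuity + Darcy-Weisbach + hydraulic power, Q = A*v; hf = f*(L/D)*(v^2/(2g)); H = static + hf; P = rho*g*Q*H.
Step 1 — flow rate (continuity, Q = A*v):
  A = pi*(0.3626/2)^2 = 0.103263 m^2
  Q = 0.103263 * 2.391 = 0.246902 m^3/s
Step 2 — friction head loss (Darcy-Weisbach):
  hf = 0.0249 * (111/0.3626) * (2.391^2 / (2*9.81))
  hf = 2.22103 m
Step 3 — total head: H = 12 + 2.22103 = 14.2210 m
Step 4 — hydraulic power (P = rho*g*Q*H):
  P = 1000 * 9.81 * 0.246902 * 14.2210 = 34440 W
Therefore the hydraulic power required at the pump = 34440 W.


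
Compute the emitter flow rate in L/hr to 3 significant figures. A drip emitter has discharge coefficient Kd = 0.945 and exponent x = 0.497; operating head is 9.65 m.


Approach: apply the emitter characteristic equation, q = Kd * h^x.
q = 0.945 * 9.65^0.497 = 2.92 L/hr
Therefore the emitter flow rate = 2.92 L/hr.


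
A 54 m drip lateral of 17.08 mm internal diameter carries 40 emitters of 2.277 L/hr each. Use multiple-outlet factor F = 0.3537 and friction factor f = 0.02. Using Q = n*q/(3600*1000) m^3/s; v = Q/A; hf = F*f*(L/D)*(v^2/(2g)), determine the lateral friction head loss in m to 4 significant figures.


Q = 40*2.277/(3600*1000) = 2.53000e-05 m^3/s
A = pi*(17.08e-3/2)^2 = 2.29121e-04 m^2, so v = Q/A = 0.110422 m/s
hf = 0.3537*0.02*(54/0.01708)*(0.110422^2/(2*9.81)) = 0.01390 m
Therefore the lateral friction head loss = 0.01390 m.


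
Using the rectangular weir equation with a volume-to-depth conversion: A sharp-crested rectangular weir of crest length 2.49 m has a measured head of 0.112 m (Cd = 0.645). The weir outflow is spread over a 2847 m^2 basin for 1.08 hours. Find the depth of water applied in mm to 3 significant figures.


Approach: apply the rectangular weir equation with a volume-to-depth conversion, Q = (2/3)*Cd*L*sqrt(2g)*H^1.5; d = Q*t/A * 1000.
Step 1 — weir discharge:
  Q = (2/3)*0.645*2.49*sqrt(2*9.81)*0.112^1.5 = 0.17776 m^3/s
Step 2 — volume: V = 0.17776 * 1.08*3600 = 691.15 m^3
Step 3 — depth: d = V/A * 1000 = 691.15/2847 * 1000 = 243 mm
Therefore the depth of water applied = 243 mm.


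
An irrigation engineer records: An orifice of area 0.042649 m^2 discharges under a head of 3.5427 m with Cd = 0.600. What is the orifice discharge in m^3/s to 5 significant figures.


Approach: apply the orifice equation, Q = Cd*A*sqrt(2*g*h).
Q = 0.600 * 0.042649 * sqrt(2*9.81*3.5427) = 0.21334 m^3/s
Therefore the orifice discharge = 0.21334 m^3/s.


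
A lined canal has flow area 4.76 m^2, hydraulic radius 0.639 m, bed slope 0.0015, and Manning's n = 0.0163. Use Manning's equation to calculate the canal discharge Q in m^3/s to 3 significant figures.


Approach: apply Manning's equation, Q = (1/n)*A*R^(2/3)*S^(1/2).
Q = (1/0.0163) * 4.76 * 0.639^(2/3) * 0.0015^(1/2) = 8.39 m^3/s
Therefore the canal discharge Q = 8.39 m^3/s.


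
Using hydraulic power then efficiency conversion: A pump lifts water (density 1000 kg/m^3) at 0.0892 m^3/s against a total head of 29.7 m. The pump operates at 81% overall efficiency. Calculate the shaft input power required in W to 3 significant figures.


Approach: apply hydraulic power then efficiency conversion, P = rho*g*Q*H; P_in = P/eta.
Step 1 — hydraulic power (P = rho*g*Q*H):
  P = 1000 * 9.81 * 0.0892 * 29.7 = 25989 W
Step 2 — input power: P_in = P/eta = 25989 / 0.81 = 32100 W
Therefore the shaft input power required = 32100 W.


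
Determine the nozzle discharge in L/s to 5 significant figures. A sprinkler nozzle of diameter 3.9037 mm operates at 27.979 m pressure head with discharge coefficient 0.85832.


Approach: apply the orifice equation, Q = Cd*A*sqrt(2*g*h), A = pi*(d/2)^2.
A = pi*(3.9037e-3/2)^2 = 1.196858e-05 m^2
Q = 0.85832 * 1.196858e-05 * sqrt(2*9.81*27.979) * 1000 = 0.24069 L/s
Therefore the nozzle discharge = 0.24069 L/s.


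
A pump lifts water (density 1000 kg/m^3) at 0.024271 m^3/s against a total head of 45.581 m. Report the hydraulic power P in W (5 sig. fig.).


Approach: apply the hydraulic power relation, P = rho*g*Q*H.
P = 1000 * 9.81 * 0.024271 * 45.581 = 10853 W
Therefore the hydraulic power P = 10853 W.


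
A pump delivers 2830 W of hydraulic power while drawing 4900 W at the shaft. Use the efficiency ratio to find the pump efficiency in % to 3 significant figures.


Approach: apply the efficiency ratio, eta = (P_out/P_in)*100.
eta = (2830 / 4900) * 100 = 57.8 %
Therefore the pump efficiency = 57.8 %.


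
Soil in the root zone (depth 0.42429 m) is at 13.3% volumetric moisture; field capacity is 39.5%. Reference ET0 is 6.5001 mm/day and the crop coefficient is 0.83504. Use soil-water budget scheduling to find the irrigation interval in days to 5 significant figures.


Approach: apply soil-water budget scheduling, SMD = (FC-theta)/100*depth*1000; ETc = ET0*Kc; interval = SMD/ETc.
Step 1 — soil moisture deficit:
  SMD = (39.5 - 13.3)/100 * 0.42429 * 1000 = 111.1640 mm
Step 2 — daily crop ET (ETc = ET0*Kc):
  ETc = 6.5001 * 0.83504 = 5.427844 mm/day
Step 3 — irrigation interval (SMD/ETc):
  interval = 111.1640 / 5.427844 = 20.480 days
Therefore the irrigation interval = 20.480 days.


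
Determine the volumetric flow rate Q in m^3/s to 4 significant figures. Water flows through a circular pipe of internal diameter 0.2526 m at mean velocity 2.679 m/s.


Approach: apply the continuity equation for pipe flow, Q = A * v with A = pi*(D/2)^2.
A = pi*(0.2526/2)^2 = 0.0501137 m^2
Q = 0.0501137 * 2.679 = 0.1343 m^3/s
Therefore the volumetric flow rate Q = 0.1343 m^3/s.


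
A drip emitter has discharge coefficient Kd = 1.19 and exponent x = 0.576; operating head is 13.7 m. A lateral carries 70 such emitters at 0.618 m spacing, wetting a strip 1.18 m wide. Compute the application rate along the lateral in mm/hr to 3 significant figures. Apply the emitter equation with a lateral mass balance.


Approach: apply the emitter equation with a lateral mass balance, q = Kd*h^x; Q = n*q; rate = Q/(n*spacing*width).
Step 1 — single emitter flow (q = Kd*h^x):
  q = 1.19 * 13.7^0.576 = 5.3740 L/hr
Step 2 — total lateral flow: Q = 70 * 5.3740 = 376.18 L/hr
Step 3 — wetted area: A = 70 * 0.618 * 1.18 = 51.047 m^2
Step 4 — application rate: Q/A = 376.18/51.047 = 7.37 mm/hr
Therefore the application rate along the lateral = 7.37 mm/hr.


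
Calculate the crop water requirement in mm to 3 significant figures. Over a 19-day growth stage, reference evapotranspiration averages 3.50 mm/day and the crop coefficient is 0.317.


Approach: apply the crop water requirement relation, CWR = ET0 * Kc * days.
CWR = 3.50 * 0.317 * 19 = 21.1 mm
Therefore the crop water requirement = 21.1 mm.


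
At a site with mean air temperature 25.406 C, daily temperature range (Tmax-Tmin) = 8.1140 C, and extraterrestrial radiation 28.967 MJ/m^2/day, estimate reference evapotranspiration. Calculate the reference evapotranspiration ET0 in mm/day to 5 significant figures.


Approach: apply the Hargreaves-Samani method, ET0 = 0.0023*(Tmean+17.8)*sqrt(Tmax-Tmin)*0.408*Ra.
ET0 = 0.0023*(25.406+17.8)*sqrt(8.1140)*0.408*28.967 = 3.3454 mm/day
Therefore the reference evapotranspiration ET0 = 3.3454 mm/day.


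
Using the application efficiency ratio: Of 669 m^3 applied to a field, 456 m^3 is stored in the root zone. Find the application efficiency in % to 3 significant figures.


Approach: apply the application efficiency ratio, Ea = (stored/applied)*100.
Ea = (456/669)*100 = 68.2 %
Therefore the application efficiency = 68.2 %.


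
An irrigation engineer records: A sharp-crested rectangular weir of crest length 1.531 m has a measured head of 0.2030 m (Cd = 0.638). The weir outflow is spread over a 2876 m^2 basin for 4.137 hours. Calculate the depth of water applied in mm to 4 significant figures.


Approach: apply the rectangular weir equation with a volume-to-depth conversion, Q = (2/3)*Cd*L*sqrt(2g)*H^1.5; d = Q*t/A * 1000.
Step 1 — weir discharge:
  Q = (2/3)*0.638*1.531*sqrt(2*9.81)*0.2030^1.5 = 0.263814 m^3/s
Step 2 — volume: V = 0.263814 * 4.137*3600 = 3929.04 m^3
Step 3 — depth: d = V/A * 1000 = 3929.04/2876 * 1000 = 1366 mm
Therefore the depth of water applied = 1366 mm.


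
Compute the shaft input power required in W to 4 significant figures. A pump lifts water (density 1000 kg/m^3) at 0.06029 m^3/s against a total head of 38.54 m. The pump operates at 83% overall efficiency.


Approach: apply hydraulic power then efficiency conversion, P = rho*g*Q*H; P_in = P/eta.
Step 1 — hydraulic power (P = rho*g*Q*H):
  P = 1000 * 9.81 * 0.06029 * 38.54 = 22794.3 W
Step 2 — input power: P_in = P/eta = 22794.3 / 0.83 = 27460 W
Therefore the shaft input power required = 27460 W.


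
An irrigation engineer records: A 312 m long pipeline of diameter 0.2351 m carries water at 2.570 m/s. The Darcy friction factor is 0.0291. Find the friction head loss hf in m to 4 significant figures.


Approach: apply the Darcy-Weisbach equation, hf = f*(L/D)*(v^2/(2g)).
hf = 0.0291 * (312/0.2351) * (2.570^2 / (2*9.81))
hf = 13.00 m
Therefore the friction head loss hf = 13.00 m.


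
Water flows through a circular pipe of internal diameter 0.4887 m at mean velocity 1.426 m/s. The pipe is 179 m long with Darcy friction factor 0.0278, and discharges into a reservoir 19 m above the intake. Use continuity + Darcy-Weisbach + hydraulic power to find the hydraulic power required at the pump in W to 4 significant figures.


Approach: apply continuity + Darcy-Weisbach + hydraulic power, Q = A*v; hf = f*(L/D)*(v^2/(2g)); H = static + hf; P = rho*g*Q*H.
Step 1 — flow rate (continuity, Q = A*v):
  A = pi*(0.4887/2)^2 = 0.187575 m^2
  Q = 0.187575 * 1.426 = 0.267482 m^3/s
Step 2 — friction head loss (Darcy-Weisbach):
  hf = 0.0278 * (179/0.4887) * (1.426^2 / (2*9.81))
  hf = 1.05535 m
Step 3 — total head: H = 19 + 1.05535 = 20.0553 m
Step 4 — hydraulic power (P = rho*g*Q*H):
  P = 1000 * 9.81 * 0.267482 * 20.0553 = 52630 W
Therefore the hydraulic power required at the pump = 52630 W.


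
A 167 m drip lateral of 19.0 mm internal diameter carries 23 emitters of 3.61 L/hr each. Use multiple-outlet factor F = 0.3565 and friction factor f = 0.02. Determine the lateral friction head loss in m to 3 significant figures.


Approach: apply Darcy-Weisbach with the multiple-outlet F-factor, Q = n*q/(3600*1000) m^3/s; v = Q/A; hf = F*f*(L/D)*(v^2/(2g)).
Q = 23*3.61/(3600*1000) = 2.3064e-05 m^3/s
A = pi*(19.0e-3/2)^2 = 2.8353e-04 m^2, so v = Q/A = 0.081346 m/s
hf = 0.3565*0.02*(167/0.0190)*(0.081346^2/(2*9.81)) = 0.0211 m
Therefore the lateral friction head loss = 0.0211 m.


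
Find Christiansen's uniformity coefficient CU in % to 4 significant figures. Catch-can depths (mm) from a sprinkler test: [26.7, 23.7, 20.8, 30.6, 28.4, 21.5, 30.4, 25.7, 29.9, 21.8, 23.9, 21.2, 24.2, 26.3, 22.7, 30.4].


Approach: apply Christiansen's uniformity coefficient, CU = (1 - mean_abs_deviation/mean)*100.
mean = 25.5125 mm
mean |d_i - mean| = 3.03750 mm
CU = (1 - 3.03750/25.5125)*100 = 88.09 %
Therefore Christiansen's uniformity coefficient CU = 88.09 %.


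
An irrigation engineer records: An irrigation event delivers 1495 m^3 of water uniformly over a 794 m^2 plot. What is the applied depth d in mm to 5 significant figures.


Approach: apply depth from volume over area, d = (V/A)*1000.
d = (1495 / 794) * 1000 = 1882.9 mm
Therefore the applied depth d = 1882.9 mm.


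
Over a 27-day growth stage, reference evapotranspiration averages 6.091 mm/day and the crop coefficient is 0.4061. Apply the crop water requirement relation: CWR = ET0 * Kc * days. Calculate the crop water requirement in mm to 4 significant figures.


CWR = 6.091 * 0.4061 * 27 = 66.79 mm
Therefore the crop water requirement = 66.79 mm.


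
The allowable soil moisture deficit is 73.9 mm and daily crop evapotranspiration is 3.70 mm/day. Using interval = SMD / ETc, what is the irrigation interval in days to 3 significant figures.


interval = 73.9 / 3.70 = 20.0 days
Therefore the irrigation interval = 20.0 days.


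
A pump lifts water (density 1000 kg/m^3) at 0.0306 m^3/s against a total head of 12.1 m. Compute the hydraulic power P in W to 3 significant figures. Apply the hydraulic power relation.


Approach: apply the hydraulic power relation, P = rho*g*Q*H.
P = 1000 * 9.81 * 0.0306 * 12.1 = 3630 W
Therefore the hydraulic power P = 3630 W.


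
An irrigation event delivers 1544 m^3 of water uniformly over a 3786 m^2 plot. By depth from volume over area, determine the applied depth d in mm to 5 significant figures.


Approach: apply depth from volume over area, d = (V/A)*1000.
d = (1544 / 3786) * 1000 = 407.82 mm
Therefore the applied depth d = 407.82 mm.


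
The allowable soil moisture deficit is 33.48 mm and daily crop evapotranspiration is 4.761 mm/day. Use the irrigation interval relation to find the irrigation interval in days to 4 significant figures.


Approach: apply the irrigation interval relation, interval = SMD / ETc.
interval = 33.48 / 4.761 = 7.032 days
Therefore the irrigation interval = 7.032 days.


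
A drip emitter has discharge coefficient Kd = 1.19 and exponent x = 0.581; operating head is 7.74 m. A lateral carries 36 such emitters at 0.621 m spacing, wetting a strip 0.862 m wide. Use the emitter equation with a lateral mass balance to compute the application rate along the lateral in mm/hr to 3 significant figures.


Approach: apply the emitter equation with a lateral mass balance, q = Kd*h^x; Q = n*q; rate = Q/(n*spacing*width).
Step 1 — single emitter flow (q = Kd*h^x):
  q = 1.19 * 7.74^0.581 = 3.9076 L/hr
Step 2 — total lateral flow: Q = 36 * 3.9076 = 140.67 L/hr
Step 3 — wetted area: A = 36 * 0.621 * 0.862 = 19.271 m^2
Step 4 — application rate: Q/A = 140.67/19.271 = 7.30 mm/hr
Therefore the application rate along the lateral = 7.30 mm/hr.


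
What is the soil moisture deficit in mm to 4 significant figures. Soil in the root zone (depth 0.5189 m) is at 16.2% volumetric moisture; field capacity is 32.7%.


Approach: apply the soil moisture deficit relation, SMD = (FC - theta)/100 * depth * 1000.
SMD = (32.7 - 16.2)/100 * 0.5189 * 1000 = 85.62 mm
Therefore the soil moisture deficit = 85.62 mm.


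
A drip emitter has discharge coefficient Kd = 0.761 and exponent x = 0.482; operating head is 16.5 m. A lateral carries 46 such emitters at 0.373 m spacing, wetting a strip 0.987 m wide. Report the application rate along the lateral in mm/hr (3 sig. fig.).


Approach: apply the emitter equation with a lateral mass balance, q = Kd*h^x; Q = n*q; rate = Q/(n*spacing*width).
Step 1 — single emitter flow (q = Kd*h^x):
  q = 0.761 * 16.5^0.482 = 2.9391 L/hr
Step 2 — total lateral flow: Q = 46 * 2.9391 = 135.20 L/hr
Step 3 — wetted area: A = 46 * 0.373 * 0.987 = 16.935 m^2
Step 4 — application rate: Q/A = 135.20/16.935 = 7.98 mm/hr
Therefore the application rate along the lateral = 7.98 mm/hr.


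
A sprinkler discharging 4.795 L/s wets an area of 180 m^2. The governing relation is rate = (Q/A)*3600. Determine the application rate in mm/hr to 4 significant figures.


rate = (4.795 / 180) * 3600 = 95.90 mm/hr
Therefore the application rate = 95.90 mm/hr.


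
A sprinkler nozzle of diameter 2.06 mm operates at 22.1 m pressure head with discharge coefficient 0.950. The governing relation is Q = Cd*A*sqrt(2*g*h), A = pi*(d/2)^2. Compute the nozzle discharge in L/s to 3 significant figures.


A = pi*(2.06e-3/2)^2 = 3.3329e-06 m^2
Q = 0.950 * 3.3329e-06 * sqrt(2*9.81*22.1) * 1000 = 0.0659 L/s
Therefore the nozzle discharge = 0.0659 L/s.


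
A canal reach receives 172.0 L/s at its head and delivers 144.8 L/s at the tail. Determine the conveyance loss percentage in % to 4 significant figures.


Approach: apply the conveyance loss ratio, loss% = ((Q_head - Q_tail)/Q_head)*100.
loss = ((172.0 - 144.8)/172.0)*100 = 15.81 %
Therefore the conveyance loss percentage = 15.81 %.


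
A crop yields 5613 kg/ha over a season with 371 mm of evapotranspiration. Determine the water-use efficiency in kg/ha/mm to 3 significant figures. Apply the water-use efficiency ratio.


Approach: apply the water-use efficiency ratio, WUE = yield/ET.
WUE = 5613 / 371 = 15.1 kg/ha/mm
Therefore the water-use efficiency = 15.1 kg/ha/mm.


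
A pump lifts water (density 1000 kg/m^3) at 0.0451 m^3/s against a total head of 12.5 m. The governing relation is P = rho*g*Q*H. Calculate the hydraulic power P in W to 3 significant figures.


P = 1000 * 9.81 * 0.0451 * 12.5 = 5530 W
Therefore the hydraulic power P = 5530 W.


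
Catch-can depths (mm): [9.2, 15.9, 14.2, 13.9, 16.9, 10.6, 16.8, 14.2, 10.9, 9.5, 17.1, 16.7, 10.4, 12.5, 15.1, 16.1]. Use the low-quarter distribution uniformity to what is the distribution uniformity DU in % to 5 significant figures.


Approach: apply the low-quarter distribution uniformity, DU = (mean of lowest quarter of readings / overall mean)*100.
sorted lowest 4 of 16: [9.2, 9.5, 10.4, 10.6] -> mean = 9.925000 mm
overall mean = 13.75000 mm
DU = (9.925000/13.75000)*100 = 72.182 %
Therefore the distribution uniformity DU = 72.182 %.


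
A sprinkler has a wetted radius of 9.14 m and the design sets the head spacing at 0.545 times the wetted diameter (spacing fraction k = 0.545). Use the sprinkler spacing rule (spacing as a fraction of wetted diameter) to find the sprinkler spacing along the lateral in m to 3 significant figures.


Approach: apply the sprinkler spacing rule (spacing as a fraction of wetted diameter), S = k*(2*R).
S = 0.545 * (2 * 9.14) = 9.96 m
Therefore the sprinkler spacing along the lateral = 9.96 m.


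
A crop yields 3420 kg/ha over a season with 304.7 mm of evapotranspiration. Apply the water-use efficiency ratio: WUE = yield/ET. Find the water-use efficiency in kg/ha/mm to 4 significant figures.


WUE = 3420 / 304.7 = 11.22 kg/ha/mm
Therefore the water-use efficiency = 11.22 kg/ha/mm.


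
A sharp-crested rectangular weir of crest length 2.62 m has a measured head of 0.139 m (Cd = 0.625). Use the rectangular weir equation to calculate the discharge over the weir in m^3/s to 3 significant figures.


Approach: apply the rectangular weir equation, Q = (2/3)*Cd*L*sqrt(2g)*H^1.5.
Q = (2/3)*0.625*2.62*sqrt(2*9.81)*0.139^1.5 = 0.251 m^3/s
Therefore the discharge over the weir = 0.251 m^3/s.


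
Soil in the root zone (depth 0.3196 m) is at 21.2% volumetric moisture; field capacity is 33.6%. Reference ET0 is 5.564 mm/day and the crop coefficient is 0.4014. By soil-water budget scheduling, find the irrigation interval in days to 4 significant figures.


Approach: apply soil-water budget scheduling, SMD = (FC-theta)/100*depth*1000; ETc = ET0*Kc; interval = SMD/ETc.
Step 1 — soil moisture deficit:
  SMD = (33.6 - 21.2)/100 * 0.3196 * 1000 = 39.6304 mm
Step 2 — daily crop ET (ETc = ET0*Kc):
  ETc = 5.564 * 0.4014 = 2.23339 mm/day
Step 3 — irrigation interval (SMD/ETc):
  interval = 39.6304 / 2.23339 = 17.74 days
Therefore the irrigation interval = 17.74 days.


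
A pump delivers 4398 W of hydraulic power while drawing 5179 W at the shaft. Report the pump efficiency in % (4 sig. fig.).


Approach: apply the efficiency ratio, eta = (P_out/P_in)*100.
eta = (4398 / 5179) * 100 = 84.92 %
Therefore the pump efficiency = 84.92 %.


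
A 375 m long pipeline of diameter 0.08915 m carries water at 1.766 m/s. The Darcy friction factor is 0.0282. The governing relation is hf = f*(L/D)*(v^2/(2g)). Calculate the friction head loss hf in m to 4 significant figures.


hf = 0.0282 * (375/0.08915) * (1.766^2 / (2*9.81))
hf = 18.86 m
Therefore the friction head loss hf = 18.86 m.


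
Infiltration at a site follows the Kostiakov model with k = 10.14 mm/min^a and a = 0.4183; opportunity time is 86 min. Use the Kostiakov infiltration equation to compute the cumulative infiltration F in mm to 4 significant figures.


Approach: apply the Kostiakov infiltration equation, F = k*t^a.
F = 10.14 * 86^0.4183 = 65.35 mm
Therefore the cumulative infiltration F = 65.35 mm.


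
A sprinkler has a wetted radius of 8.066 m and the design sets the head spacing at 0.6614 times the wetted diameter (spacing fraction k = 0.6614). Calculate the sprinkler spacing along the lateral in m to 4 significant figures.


Approach: apply the sprinkler spacing rule (spacing as a fraction of wetted diameter), S = k*(2*R).
S = 0.6614 * (2 * 8.066) = 10.67 m
Therefore the sprinkler spacing along the lateral = 10.67 m.


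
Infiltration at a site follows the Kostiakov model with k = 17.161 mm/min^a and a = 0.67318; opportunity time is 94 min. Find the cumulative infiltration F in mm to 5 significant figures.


Approach: apply the Kostiakov infiltration equation, F = k*t^a.
F = 17.161 * 94^0.67318 = 365.44 mm
Therefore the cumulative infiltration F = 365.44 mm.


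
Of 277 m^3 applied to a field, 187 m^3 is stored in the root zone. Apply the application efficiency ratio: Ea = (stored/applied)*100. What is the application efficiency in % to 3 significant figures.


Ea = (187/277)*100 = 67.5 %
Therefore the application efficiency = 67.5 %.


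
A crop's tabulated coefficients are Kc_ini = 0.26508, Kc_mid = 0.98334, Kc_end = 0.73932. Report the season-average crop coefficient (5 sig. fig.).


Approach: apply a simple seasonal average, Kc_avg = (Kc_ini + Kc_mid + Kc_end)/3.
Kc_avg = (0.26508 + 0.98334 + 0.73932)/3 = 0.66258
Therefore the season-average crop coefficient = 0.66258.


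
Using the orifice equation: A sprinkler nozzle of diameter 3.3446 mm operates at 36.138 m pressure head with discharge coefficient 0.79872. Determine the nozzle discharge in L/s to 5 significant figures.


Approach: apply the orifice equation, Q = Cd*A*sqrt(2*g*h), A = pi*(d/2)^2.
A = pi*(3.3446e-3/2)^2 = 8.785738e-06 m^2
Q = 0.79872 * 8.785738e-06 * sqrt(2*9.81*36.138) * 1000 = 0.18685 L/s
Therefore the nozzle discharge = 0.18685 L/s.


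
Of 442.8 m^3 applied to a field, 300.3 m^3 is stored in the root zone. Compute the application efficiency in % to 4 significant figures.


Approach: apply the application efficiency ratio, Ea = (stored/applied)*100.
Ea = (300.3/442.8)*100 = 67.82 %
Therefore the application efficiency = 67.82 %.


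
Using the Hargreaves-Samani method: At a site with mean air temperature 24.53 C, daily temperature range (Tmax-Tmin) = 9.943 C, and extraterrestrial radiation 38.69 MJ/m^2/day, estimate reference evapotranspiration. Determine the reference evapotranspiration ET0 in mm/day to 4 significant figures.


Approach: apply the Hargreaves-Samani method, ET0 = 0.0023*(Tmean+17.8)*sqrt(Tmax-Tmin)*0.408*Ra.
ET0 = 0.0023*(24.53+17.8)*sqrt(9.943)*0.408*38.69 = 4.846 mm/day
Therefore the reference evapotranspiration ET0 = 4.846 mm/day.


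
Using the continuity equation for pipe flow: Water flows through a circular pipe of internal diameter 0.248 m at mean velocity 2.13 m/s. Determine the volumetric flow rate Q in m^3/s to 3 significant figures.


Approach: apply the continuity equation for pipe flow, Q = A * v with A = pi*(D/2)^2.
A = pi*(0.248/2)^2 = 0.048305 m^2
Q = 0.048305 * 2.13 = 0.103 m^3/s
Therefore the volumetric flow rate Q = 0.103 m^3/s.


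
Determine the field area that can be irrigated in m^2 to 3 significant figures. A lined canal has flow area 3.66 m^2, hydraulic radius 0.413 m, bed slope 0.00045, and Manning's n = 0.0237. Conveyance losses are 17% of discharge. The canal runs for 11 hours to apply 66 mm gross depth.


Approach: apply Manning's equation with a conveyance and depth budget, Q = (1/n)*A*R^(2/3)*S^(1/2); Q_field = Q*(1-loss); Area = Q_field*t/(d/1000).
Step 1 — canal discharge (Manning's equation):
  Q = (1/0.0237) * 3.66 * 0.413^(2/3) * 0.00045^(1/2) = 1.8168 m^3/s
Step 2 — delivered flow: Q_field = 1.8168*(1 - 17/100) = 1.5079 m^3/s
Step 3 — volume delivered: V = 1.5079 * 11*3600 = 59714 m^3
Step 4 — area served: A = V / (depth/1000) = 59714 / 0.066 = 905000 m^2
Therefore the field area that can be irrigated = 905000 m^2.


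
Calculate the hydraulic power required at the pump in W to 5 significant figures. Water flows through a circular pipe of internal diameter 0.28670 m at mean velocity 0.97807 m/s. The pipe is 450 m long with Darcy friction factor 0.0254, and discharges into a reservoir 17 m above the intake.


Approach: apply continuity + Darcy-Weisbach + hydraulic power, Q = A*v; hf = f*(L/D)*(v^2/(2g)); H = static + hf; P = rho*g*Q*H.
Step 1 — flow rate (continuity, Q = A*v):
  A = pi*(0.28670/2)^2 = 0.06455729 m^2
  Q = 0.06455729 * 0.97807 = 0.06314155 m^3/s
Step 2 — friction head loss (Darcy-Weisbach):
  hf = 0.0254 * (450/0.28670) * (0.97807^2 / (2*9.81))
  hf = 1.943835 m
Step 3 — total head: H = 17 + 1.943835 = 18.94384 m
Step 4 — hydraulic power (P = rho*g*Q*H):
  P = 1000 * 9.81 * 0.06314155 * 18.94384 = 11734 W
Therefore the hydraulic power required at the pump = 11734 W.


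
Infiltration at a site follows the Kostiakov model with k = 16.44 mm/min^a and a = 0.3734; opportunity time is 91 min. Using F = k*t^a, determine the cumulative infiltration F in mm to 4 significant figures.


F = 16.44 * 91^0.3734 = 88.59 mm
Therefore the cumulative infiltration F = 88.59 mm.


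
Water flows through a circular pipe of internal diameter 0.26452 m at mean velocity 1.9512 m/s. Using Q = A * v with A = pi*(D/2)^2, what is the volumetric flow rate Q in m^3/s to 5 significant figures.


A = pi*(0.26452/2)^2 = 0.05495496 m^2
Q = 0.05495496 * 1.9512 = 0.10723 m^3/s
Therefore the volumetric flow rate Q = 0.10723 m^3/s.


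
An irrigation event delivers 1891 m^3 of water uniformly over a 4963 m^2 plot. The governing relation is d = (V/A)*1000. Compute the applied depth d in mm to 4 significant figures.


d = (1891 / 4963) * 1000 = 381.0 mm
Therefore the applied depth d = 381.0 mm.


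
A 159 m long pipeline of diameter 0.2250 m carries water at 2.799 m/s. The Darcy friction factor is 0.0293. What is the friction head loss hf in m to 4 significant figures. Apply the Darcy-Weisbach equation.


Approach: apply the Darcy-Weisbach equation, hf = f*(L/D)*(v^2/(2g)).
hf = 0.0293 * (159/0.2250) * (2.799^2 / (2*9.81))
hf = 8.268 m
Therefore the friction head loss hf = 8.268 m.


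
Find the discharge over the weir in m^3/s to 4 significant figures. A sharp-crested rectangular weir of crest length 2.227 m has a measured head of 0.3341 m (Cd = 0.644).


Approach: apply the rectangular weir equation, Q = (2/3)*Cd*L*sqrt(2g)*H^1.5.
Q = (2/3)*0.644*2.227*sqrt(2*9.81)*0.3341^1.5 = 0.8179 m^3/s
Therefore the discharge over the weir = 0.8179 m^3/s.


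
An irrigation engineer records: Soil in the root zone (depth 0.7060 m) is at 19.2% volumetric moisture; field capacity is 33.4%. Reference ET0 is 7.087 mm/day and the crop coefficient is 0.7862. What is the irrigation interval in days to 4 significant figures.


Approach: apply soil-water budget scheduling, SMD = (FC-theta)/100*depth*1000; ETc = ET0*Kc; interval = SMD/ETc.
Step 1 — soil moisture deficit:
  SMD = (33.4 - 19.2)/100 * 0.7060 * 1000 = 100.252 mm
Step 2 — daily crop ET (ETc = ET0*Kc):
  ETc = 7.087 * 0.7862 = 5.57180 mm/day
Step 3 — irrigation interval (SMD/ETc):
  interval = 100.252 / 5.57180 = 17.99 days
Therefore the irrigation interval = 17.99 days.


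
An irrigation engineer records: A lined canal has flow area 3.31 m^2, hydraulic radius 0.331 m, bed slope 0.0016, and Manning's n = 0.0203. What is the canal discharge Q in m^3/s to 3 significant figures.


Approach: apply Manning's equation, Q = (1/n)*A*R^(2/3)*S^(1/2).
Q = (1/0.0203) * 3.31 * 0.331^(2/3) * 0.0016^(1/2) = 3.12 m^3/s
Therefore the canal discharge Q = 3.12 m^3/s.


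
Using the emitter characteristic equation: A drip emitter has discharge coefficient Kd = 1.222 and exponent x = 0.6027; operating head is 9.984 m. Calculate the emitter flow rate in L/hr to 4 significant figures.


Approach: apply the emitter characteristic equation, q = Kd * h^x.
q = 1.222 * 9.984^0.6027 = 4.890 L/hr
Therefore the emitter flow rate = 4.890 L/hr.


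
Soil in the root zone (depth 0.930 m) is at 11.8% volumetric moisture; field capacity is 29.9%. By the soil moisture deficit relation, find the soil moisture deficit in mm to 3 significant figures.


Approach: apply the soil moisture deficit relation, SMD = (FC - theta)/100 * depth * 1000.
SMD = (29.9 - 11.8)/100 * 0.930 * 1000 = 168 mm
Therefore the soil moisture deficit = 168 mm.


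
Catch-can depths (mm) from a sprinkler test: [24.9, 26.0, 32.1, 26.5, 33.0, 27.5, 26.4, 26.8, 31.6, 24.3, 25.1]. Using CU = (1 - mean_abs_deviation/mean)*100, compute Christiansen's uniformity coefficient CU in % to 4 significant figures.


mean = 27.6545 mm
mean |d_i - mean| = 2.49752 mm
CU = (1 - 2.49752/27.6545)*100 = 90.97 %
Therefore Christiansen's uniformity coefficient CU = 90.97 %.


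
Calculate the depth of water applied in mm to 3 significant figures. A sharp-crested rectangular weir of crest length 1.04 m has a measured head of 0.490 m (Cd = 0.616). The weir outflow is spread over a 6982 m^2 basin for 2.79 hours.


Approach: apply the rectangular weir equation with a volume-to-depth conversion, Q = (2/3)*Cd*L*sqrt(2g)*H^1.5; d = Q*t/A * 1000.
Step 1 — weir discharge:
  Q = (2/3)*0.616*1.04*sqrt(2*9.81)*0.490^1.5 = 0.64888 m^3/s
Step 2 — volume: V = 0.64888 * 2.79*3600 = 6517.4 m^3
Step 3 — depth: d = V/A * 1000 = 6517.4/6982 * 1000 = 933 mm
Therefore the depth of water applied = 933 mm.


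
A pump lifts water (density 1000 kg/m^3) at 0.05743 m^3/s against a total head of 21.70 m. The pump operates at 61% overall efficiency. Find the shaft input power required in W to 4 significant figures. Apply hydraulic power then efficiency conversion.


Approach: apply hydraulic power then efficiency conversion, P = rho*g*Q*H; P_in = P/eta.
Step 1 — hydraulic power (P = rho*g*Q*H):
  P = 1000 * 9.81 * 0.05743 * 21.70 = 12225.5 W
Step 2 — input power: P_in = P/eta = 12225.5 / 0.61 = 20040 W
Therefore the shaft input power required = 20040 W.


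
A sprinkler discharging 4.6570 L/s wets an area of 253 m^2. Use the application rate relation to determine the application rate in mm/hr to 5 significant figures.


Approach: apply the application rate relation, rate = (Q/A)*3600.
rate = (4.6570 / 253) * 3600 = 66.266 mm/hr
Therefore the application rate = 66.266 mm/hr.


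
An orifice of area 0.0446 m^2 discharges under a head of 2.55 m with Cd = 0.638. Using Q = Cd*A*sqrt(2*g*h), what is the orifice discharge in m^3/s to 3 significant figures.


Q = 0.638 * 0.0446 * sqrt(2*9.81*2.55) = 0.201 m^3/s
Therefore the orifice discharge = 0.201 m^3/s.


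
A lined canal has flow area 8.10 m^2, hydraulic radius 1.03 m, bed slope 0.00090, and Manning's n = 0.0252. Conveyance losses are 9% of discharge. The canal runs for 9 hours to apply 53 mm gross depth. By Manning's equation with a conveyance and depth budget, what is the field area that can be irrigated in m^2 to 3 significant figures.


Approach: apply Manning's equation with a conveyance and depth budget, Q = (1/n)*A*R^(2/3)*S^(1/2); Q_field = Q*(1-loss); Area = Q_field*t/(d/1000).
Step 1 — canal discharge (Manning's equation):
  Q = (1/0.0252) * 8.10 * 1.03^(2/3) * 0.00090^(1/2) = 9.8348 m^3/s
Step 2 — delivered flow: Q_field = 9.8348*(1 - 9/100) = 8.9496 m^3/s
Step 3 — volume delivered: V = 8.9496 * 9*3600 = 289970 m^3
Step 4 — area served: A = V / (depth/1000) = 289970 / 0.053 = 5470000 m^2
Therefore the field area that can be irrigated = 5470000 m^2.


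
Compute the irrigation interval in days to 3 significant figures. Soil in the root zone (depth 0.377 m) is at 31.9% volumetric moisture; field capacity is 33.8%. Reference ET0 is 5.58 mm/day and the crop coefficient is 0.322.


Approach: apply soil-water budget scheduling, SMD = (FC-theta)/100*depth*1000; ETc = ET0*Kc; interval = SMD/ETc.
Step 1 — soil moisture deficit:
  SMD = (33.8 - 31.9)/100 * 0.377 * 1000 = 7.1630 mm
Step 2 — daily crop ET (ETc = ET0*Kc):
  ETc = 5.58 * 0.322 = 1.7968 mm/day
Step 3 — irrigation interval (SMD/ETc):
  interval = 7.1630 / 1.7968 = 3.99 days
Therefore the irrigation interval = 3.99 days.


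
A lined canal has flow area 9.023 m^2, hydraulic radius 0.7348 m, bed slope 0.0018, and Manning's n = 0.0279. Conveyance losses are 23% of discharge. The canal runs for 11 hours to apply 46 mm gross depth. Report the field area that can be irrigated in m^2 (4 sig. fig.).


Approach: apply Manning's equation with a conveyance and depth budget, Q = (1/n)*A*R^(2/3)*S^(1/2); Q_field = Q*(1-loss); Area = Q_field*t/(d/1000).
Step 1 — canal discharge (Manning's equation):
  Q = (1/0.0279) * 9.023 * 0.7348^(2/3) * 0.0018^(1/2) = 11.1728 m^3/s
Step 2 — delivered flow: Q_field = 11.1728*(1 - 23/100) = 8.60306 m^3/s
Step 3 — volume delivered: V = 8.60306 * 11*3600 = 340681 m^3
Step 4 — area served: A = V / (depth/1000) = 340681 / 0.046 = 7406000 m^2
Therefore the field area that can be irrigated = 7406000 m^2.


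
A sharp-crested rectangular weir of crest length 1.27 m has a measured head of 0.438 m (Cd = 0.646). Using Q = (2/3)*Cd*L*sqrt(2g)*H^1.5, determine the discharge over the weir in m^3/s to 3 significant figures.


Q = (2/3)*0.646*1.27*sqrt(2*9.81)*0.438^1.5 = 0.702 m^3/s
Therefore the discharge over the weir = 0.702 m^3/s.


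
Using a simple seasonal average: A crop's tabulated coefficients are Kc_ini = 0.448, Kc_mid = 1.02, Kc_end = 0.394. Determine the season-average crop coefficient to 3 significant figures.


Approach: apply a simple seasonal average, Kc_avg = (Kc_ini + Kc_mid + Kc_end)/3.
Kc_avg = (0.448 + 1.02 + 0.394)/3 = 0.621
Therefore the season-average crop coefficient = 0.621.
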